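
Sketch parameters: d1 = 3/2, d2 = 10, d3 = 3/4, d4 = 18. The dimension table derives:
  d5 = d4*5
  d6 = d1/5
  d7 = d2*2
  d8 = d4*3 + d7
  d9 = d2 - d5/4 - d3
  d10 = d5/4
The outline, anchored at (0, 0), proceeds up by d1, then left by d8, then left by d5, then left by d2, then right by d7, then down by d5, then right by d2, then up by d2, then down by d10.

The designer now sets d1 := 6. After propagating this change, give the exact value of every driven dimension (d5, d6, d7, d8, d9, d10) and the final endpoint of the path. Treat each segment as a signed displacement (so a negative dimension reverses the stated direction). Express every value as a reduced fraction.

Apply edit: d1 := 6
  d5 = d4*5 = 90
  d6 = d1/5 = 6/5
  d7 = d2*2 = 20
  d8 = d4*3 + d7 = 74
  d9 = d2 - d5/4 - d3 = -53/4
  d10 = d5/4 = 45/2
Walk from origin (0, 0):
  seg 1: up by d1 = 6 → (0, 6)
  seg 2: left by d8 = 74 → (-74, 6)
  seg 3: left by d5 = 90 → (-164, 6)
  seg 4: left by d2 = 10 → (-174, 6)
  seg 5: right by d7 = 20 → (-154, 6)
  seg 6: down by d5 = 90 → (-154, -84)
  seg 7: right by d2 = 10 → (-144, -84)
  seg 8: up by d2 = 10 → (-144, -74)
  seg 9: down by d10 = 45/2 → (-144, -193/2)

d5 = 90
d6 = 6/5
d7 = 20
d8 = 74
d9 = -53/4
d10 = 45/2
endpoint = (-144, -193/2)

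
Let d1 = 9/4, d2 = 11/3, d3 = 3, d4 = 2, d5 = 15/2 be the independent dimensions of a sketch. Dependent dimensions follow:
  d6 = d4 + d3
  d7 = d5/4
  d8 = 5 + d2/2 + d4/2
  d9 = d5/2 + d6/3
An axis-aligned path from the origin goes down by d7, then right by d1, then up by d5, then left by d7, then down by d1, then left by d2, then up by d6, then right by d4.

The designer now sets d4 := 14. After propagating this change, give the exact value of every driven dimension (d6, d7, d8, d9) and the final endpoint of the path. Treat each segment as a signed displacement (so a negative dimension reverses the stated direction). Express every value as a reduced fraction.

d6 = 17
d7 = 15/8
d8 = 83/6
d9 = 113/12
endpoint = (257/24, 163/8)

Apply edit: d4 := 14
  d6 = d4 + d3 = 17
  d7 = d5/4 = 15/8
  d8 = 5 + d2/2 + d4/2 = 83/6
  d9 = d5/2 + d6/3 = 113/12
Walk from origin (0, 0):
  seg 1: down by d7 = 15/8 → (0, -15/8)
  seg 2: right by d1 = 9/4 → (9/4, -15/8)
  seg 3: up by d5 = 15/2 → (9/4, 45/8)
  seg 4: left by d7 = 15/8 → (3/8, 45/8)
  seg 5: down by d1 = 9/4 → (3/8, 27/8)
  seg 6: left by d2 = 11/3 → (-79/24, 27/8)
  seg 7: up by d6 = 17 → (-79/24, 163/8)
  seg 8: right by d4 = 14 → (257/24, 163/8)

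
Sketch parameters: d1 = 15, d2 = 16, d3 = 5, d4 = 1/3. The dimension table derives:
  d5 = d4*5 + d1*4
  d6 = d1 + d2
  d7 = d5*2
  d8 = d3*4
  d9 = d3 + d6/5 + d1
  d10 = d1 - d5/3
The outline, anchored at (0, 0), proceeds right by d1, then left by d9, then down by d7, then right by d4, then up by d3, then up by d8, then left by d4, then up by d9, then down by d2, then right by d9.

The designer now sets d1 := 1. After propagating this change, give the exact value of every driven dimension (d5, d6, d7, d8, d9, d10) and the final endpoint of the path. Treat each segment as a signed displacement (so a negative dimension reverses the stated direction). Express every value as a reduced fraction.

Apply edit: d1 := 1
  d5 = d4*5 + d1*4 = 17/3
  d6 = d1 + d2 = 17
  d7 = d5*2 = 34/3
  d8 = d3*4 = 20
  d9 = d3 + d6/5 + d1 = 47/5
  d10 = d1 - d5/3 = -8/9
Walk from origin (0, 0):
  seg 1: right by d1 = 1 → (1, 0)
  seg 2: left by d9 = 47/5 → (-42/5, 0)
  seg 3: down by d7 = 34/3 → (-42/5, -34/3)
  seg 4: right by d4 = 1/3 → (-121/15, -34/3)
  seg 5: up by d3 = 5 → (-121/15, -19/3)
  seg 6: up by d8 = 20 → (-121/15, 41/3)
  seg 7: left by d4 = 1/3 → (-42/5, 41/3)
  seg 8: up by d9 = 47/5 → (-42/5, 346/15)
  seg 9: down by d2 = 16 → (-42/5, 106/15)
  seg 10: right by d9 = 47/5 → (1, 106/15)

d5 = 17/3
d6 = 17
d7 = 34/3
d8 = 20
d9 = 47/5
d10 = -8/9
endpoint = (1, 106/15)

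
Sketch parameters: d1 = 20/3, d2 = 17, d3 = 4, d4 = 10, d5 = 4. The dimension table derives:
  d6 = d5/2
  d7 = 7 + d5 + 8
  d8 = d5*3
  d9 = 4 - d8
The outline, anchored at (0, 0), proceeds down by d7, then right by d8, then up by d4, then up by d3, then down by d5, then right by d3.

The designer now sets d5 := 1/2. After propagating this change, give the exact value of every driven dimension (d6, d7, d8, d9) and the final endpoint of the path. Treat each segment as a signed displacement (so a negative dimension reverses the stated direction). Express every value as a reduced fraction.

d6 = 1/4
d7 = 31/2
d8 = 3/2
d9 = 5/2
endpoint = (11/2, -2)

Apply edit: d5 := 1/2
  d6 = d5/2 = 1/4
  d7 = 7 + d5 + 8 = 31/2
  d8 = d5*3 = 3/2
  d9 = 4 - d8 = 5/2
Walk from origin (0, 0):
  seg 1: down by d7 = 31/2 → (0, -31/2)
  seg 2: right by d8 = 3/2 → (3/2, -31/2)
  seg 3: up by d4 = 10 → (3/2, -11/2)
  seg 4: up by d3 = 4 → (3/2, -3/2)
  seg 5: down by d5 = 1/2 → (3/2, -2)
  seg 6: right by d3 = 4 → (11/2, -2)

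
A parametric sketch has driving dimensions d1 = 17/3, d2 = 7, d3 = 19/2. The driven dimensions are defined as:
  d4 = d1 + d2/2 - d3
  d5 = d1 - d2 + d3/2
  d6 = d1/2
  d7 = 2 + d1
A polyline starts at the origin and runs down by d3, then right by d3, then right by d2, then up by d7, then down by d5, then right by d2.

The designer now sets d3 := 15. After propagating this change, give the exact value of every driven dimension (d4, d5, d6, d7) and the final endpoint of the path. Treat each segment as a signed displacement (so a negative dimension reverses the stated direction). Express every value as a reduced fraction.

Apply edit: d3 := 15
  d4 = d1 + d2/2 - d3 = -35/6
  d5 = d1 - d2 + d3/2 = 37/6
  d6 = d1/2 = 17/6
  d7 = 2 + d1 = 23/3
Walk from origin (0, 0):
  seg 1: down by d3 = 15 → (0, -15)
  seg 2: right by d3 = 15 → (15, -15)
  seg 3: right by d2 = 7 → (22, -15)
  seg 4: up by d7 = 23/3 → (22, -22/3)
  seg 5: down by d5 = 37/6 → (22, -27/2)
  seg 6: right by d2 = 7 → (29, -27/2)

d4 = -35/6
d5 = 37/6
d6 = 17/6
d7 = 23/3
endpoint = (29, -27/2)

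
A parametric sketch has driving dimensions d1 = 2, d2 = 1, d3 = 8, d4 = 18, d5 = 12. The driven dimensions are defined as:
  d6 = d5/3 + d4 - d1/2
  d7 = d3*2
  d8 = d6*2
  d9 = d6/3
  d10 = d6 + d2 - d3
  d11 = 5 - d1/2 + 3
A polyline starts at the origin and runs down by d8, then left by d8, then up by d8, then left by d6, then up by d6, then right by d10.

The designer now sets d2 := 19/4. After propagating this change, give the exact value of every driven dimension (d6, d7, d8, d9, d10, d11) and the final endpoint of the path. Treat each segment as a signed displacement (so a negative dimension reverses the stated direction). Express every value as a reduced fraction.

Apply edit: d2 := 19/4
  d6 = d5/3 + d4 - d1/2 = 21
  d7 = d3*2 = 16
  d8 = d6*2 = 42
  d9 = d6/3 = 7
  d10 = d6 + d2 - d3 = 71/4
  d11 = 5 - d1/2 + 3 = 7
Walk from origin (0, 0):
  seg 1: down by d8 = 42 → (0, -42)
  seg 2: left by d8 = 42 → (-42, -42)
  seg 3: up by d8 = 42 → (-42, 0)
  seg 4: left by d6 = 21 → (-63, 0)
  seg 5: up by d6 = 21 → (-63, 21)
  seg 6: right by d10 = 71/4 → (-181/4, 21)

d6 = 21
d7 = 16
d8 = 42
d9 = 7
d10 = 71/4
d11 = 7
endpoint = (-181/4, 21)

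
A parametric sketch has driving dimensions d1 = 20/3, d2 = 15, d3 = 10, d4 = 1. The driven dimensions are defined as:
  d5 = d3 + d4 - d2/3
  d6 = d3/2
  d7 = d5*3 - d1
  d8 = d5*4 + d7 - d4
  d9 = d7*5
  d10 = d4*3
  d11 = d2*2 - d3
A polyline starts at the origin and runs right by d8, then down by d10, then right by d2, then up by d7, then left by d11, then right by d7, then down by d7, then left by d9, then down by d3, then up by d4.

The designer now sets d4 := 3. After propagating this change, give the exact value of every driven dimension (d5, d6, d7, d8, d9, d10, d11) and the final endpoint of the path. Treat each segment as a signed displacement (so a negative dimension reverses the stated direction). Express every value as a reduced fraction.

d5 = 8
d6 = 5
d7 = 52/3
d8 = 139/3
d9 = 260/3
d10 = 9
d11 = 20
endpoint = (-28, -16)

Apply edit: d4 := 3
  d5 = d3 + d4 - d2/3 = 8
  d6 = d3/2 = 5
  d7 = d5*3 - d1 = 52/3
  d8 = d5*4 + d7 - d4 = 139/3
  d9 = d7*5 = 260/3
  d10 = d4*3 = 9
  d11 = d2*2 - d3 = 20
Walk from origin (0, 0):
  seg 1: right by d8 = 139/3 → (139/3, 0)
  seg 2: down by d10 = 9 → (139/3, -9)
  seg 3: right by d2 = 15 → (184/3, -9)
  seg 4: up by d7 = 52/3 → (184/3, 25/3)
  seg 5: left by d11 = 20 → (124/3, 25/3)
  seg 6: right by d7 = 52/3 → (176/3, 25/3)
  seg 7: down by d7 = 52/3 → (176/3, -9)
  seg 8: left by d9 = 260/3 → (-28, -9)
  seg 9: down by d3 = 10 → (-28, -19)
  seg 10: up by d4 = 3 → (-28, -16)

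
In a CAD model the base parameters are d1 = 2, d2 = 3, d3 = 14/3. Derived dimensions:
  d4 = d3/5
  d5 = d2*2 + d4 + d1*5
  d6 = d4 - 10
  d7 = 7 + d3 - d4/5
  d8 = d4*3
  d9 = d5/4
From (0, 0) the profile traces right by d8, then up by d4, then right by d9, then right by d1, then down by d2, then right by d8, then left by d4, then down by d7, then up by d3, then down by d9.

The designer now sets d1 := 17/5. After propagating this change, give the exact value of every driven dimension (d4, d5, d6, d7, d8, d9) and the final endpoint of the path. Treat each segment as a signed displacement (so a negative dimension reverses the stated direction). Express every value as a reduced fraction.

Apply edit: d1 := 17/5
  d4 = d3/5 = 14/15
  d5 = d2*2 + d4 + d1*5 = 359/15
  d6 = d4 - 10 = -136/15
  d7 = 7 + d3 - d4/5 = 287/25
  d8 = d4*3 = 14/5
  d9 = d5/4 = 359/60
Walk from origin (0, 0):
  seg 1: right by d8 = 14/5 → (14/5, 0)
  seg 2: up by d4 = 14/15 → (14/5, 14/15)
  seg 3: right by d9 = 359/60 → (527/60, 14/15)
  seg 4: right by d1 = 17/5 → (731/60, 14/15)
  seg 5: down by d2 = 3 → (731/60, -31/15)
  seg 6: right by d8 = 14/5 → (899/60, -31/15)
  seg 7: left by d4 = 14/15 → (281/20, -31/15)
  seg 8: down by d7 = 287/25 → (281/20, -1016/75)
  seg 9: up by d3 = 14/3 → (281/20, -222/25)
  seg 10: down by d9 = 359/60 → (281/20, -4459/300)

d4 = 14/15
d5 = 359/15
d6 = -136/15
d7 = 287/25
d8 = 14/5
d9 = 359/60
endpoint = (281/20, -4459/300)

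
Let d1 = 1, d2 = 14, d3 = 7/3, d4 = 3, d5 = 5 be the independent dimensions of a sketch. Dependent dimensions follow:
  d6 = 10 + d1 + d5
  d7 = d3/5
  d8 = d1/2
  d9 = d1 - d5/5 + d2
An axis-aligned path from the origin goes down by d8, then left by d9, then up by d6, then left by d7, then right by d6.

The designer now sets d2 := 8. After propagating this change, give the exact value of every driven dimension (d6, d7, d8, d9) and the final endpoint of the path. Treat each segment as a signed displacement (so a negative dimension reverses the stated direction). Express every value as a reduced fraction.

d6 = 16
d7 = 7/15
d8 = 1/2
d9 = 8
endpoint = (113/15, 31/2)

Apply edit: d2 := 8
  d6 = 10 + d1 + d5 = 16
  d7 = d3/5 = 7/15
  d8 = d1/2 = 1/2
  d9 = d1 - d5/5 + d2 = 8
Walk from origin (0, 0):
  seg 1: down by d8 = 1/2 → (0, -1/2)
  seg 2: left by d9 = 8 → (-8, -1/2)
  seg 3: up by d6 = 16 → (-8, 31/2)
  seg 4: left by d7 = 7/15 → (-127/15, 31/2)
  seg 5: right by d6 = 16 → (113/15, 31/2)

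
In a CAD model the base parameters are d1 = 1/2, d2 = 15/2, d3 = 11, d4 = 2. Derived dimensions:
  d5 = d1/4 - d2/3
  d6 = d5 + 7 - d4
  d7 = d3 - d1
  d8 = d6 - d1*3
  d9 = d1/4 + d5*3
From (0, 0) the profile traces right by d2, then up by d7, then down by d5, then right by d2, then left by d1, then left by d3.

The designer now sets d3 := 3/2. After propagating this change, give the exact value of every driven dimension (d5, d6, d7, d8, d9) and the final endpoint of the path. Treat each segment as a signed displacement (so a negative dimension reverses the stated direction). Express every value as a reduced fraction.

d5 = -19/8
d6 = 21/8
d7 = 1
d8 = 9/8
d9 = -7
endpoint = (13, 27/8)

Apply edit: d3 := 3/2
  d5 = d1/4 - d2/3 = -19/8
  d6 = d5 + 7 - d4 = 21/8
  d7 = d3 - d1 = 1
  d8 = d6 - d1*3 = 9/8
  d9 = d1/4 + d5*3 = -7
Walk from origin (0, 0):
  seg 1: right by d2 = 15/2 → (15/2, 0)
  seg 2: up by d7 = 1 → (15/2, 1)
  seg 3: down by d5 = -19/8 → (15/2, 27/8)
  seg 4: right by d2 = 15/2 → (15, 27/8)
  seg 5: left by d1 = 1/2 → (29/2, 27/8)
  seg 6: left by d3 = 3/2 → (13, 27/8)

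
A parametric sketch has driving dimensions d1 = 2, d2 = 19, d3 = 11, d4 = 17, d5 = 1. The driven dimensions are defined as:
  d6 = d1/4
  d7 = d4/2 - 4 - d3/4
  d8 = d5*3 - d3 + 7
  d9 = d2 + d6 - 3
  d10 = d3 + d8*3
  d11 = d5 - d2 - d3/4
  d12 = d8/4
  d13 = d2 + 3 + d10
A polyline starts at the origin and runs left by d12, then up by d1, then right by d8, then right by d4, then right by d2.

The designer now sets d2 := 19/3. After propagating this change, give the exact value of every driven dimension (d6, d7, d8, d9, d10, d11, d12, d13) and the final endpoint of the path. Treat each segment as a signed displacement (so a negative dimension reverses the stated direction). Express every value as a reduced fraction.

Apply edit: d2 := 19/3
  d6 = d1/4 = 1/2
  d7 = d4/2 - 4 - d3/4 = 7/4
  d8 = d5*3 - d3 + 7 = -1
  d9 = d2 + d6 - 3 = 23/6
  d10 = d3 + d8*3 = 8
  d11 = d5 - d2 - d3/4 = -97/12
  d12 = d8/4 = -1/4
  d13 = d2 + 3 + d10 = 52/3
Walk from origin (0, 0):
  seg 1: left by d12 = -1/4 → (1/4, 0)
  seg 2: up by d1 = 2 → (1/4, 2)
  seg 3: right by d8 = -1 → (-3/4, 2)
  seg 4: right by d4 = 17 → (65/4, 2)
  seg 5: right by d2 = 19/3 → (271/12, 2)

d6 = 1/2
d7 = 7/4
d8 = -1
d9 = 23/6
d10 = 8
d11 = -97/12
d12 = -1/4
d13 = 52/3
endpoint = (271/12, 2)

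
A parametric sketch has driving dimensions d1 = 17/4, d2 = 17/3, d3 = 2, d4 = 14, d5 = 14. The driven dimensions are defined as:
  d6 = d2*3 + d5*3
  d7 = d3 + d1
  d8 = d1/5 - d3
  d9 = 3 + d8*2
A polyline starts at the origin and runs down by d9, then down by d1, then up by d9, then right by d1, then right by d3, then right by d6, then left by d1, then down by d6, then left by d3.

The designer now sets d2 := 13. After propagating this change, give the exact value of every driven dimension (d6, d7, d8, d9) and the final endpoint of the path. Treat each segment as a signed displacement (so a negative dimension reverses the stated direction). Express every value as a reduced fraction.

d6 = 81
d7 = 25/4
d8 = -23/20
d9 = 7/10
endpoint = (81, -341/4)

Apply edit: d2 := 13
  d6 = d2*3 + d5*3 = 81
  d7 = d3 + d1 = 25/4
  d8 = d1/5 - d3 = -23/20
  d9 = 3 + d8*2 = 7/10
Walk from origin (0, 0):
  seg 1: down by d9 = 7/10 → (0, -7/10)
  seg 2: down by d1 = 17/4 → (0, -99/20)
  seg 3: up by d9 = 7/10 → (0, -17/4)
  seg 4: right by d1 = 17/4 → (17/4, -17/4)
  seg 5: right by d3 = 2 → (25/4, -17/4)
  seg 6: right by d6 = 81 → (349/4, -17/4)
  seg 7: left by d1 = 17/4 → (83, -17/4)
  seg 8: down by d6 = 81 → (83, -341/4)
  seg 9: left by d3 = 2 → (81, -341/4)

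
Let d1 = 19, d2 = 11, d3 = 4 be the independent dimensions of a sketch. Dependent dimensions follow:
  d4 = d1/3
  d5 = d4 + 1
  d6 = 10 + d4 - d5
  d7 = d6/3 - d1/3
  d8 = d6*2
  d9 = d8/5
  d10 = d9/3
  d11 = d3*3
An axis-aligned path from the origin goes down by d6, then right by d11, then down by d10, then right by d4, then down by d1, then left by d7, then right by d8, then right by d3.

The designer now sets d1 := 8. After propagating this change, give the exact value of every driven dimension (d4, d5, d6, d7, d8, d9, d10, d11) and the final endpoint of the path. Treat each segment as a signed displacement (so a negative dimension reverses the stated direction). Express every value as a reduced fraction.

d4 = 8/3
d5 = 11/3
d6 = 9
d7 = 1/3
d8 = 18
d9 = 18/5
d10 = 6/5
d11 = 12
endpoint = (109/3, -91/5)

Apply edit: d1 := 8
  d4 = d1/3 = 8/3
  d5 = d4 + 1 = 11/3
  d6 = 10 + d4 - d5 = 9
  d7 = d6/3 - d1/3 = 1/3
  d8 = d6*2 = 18
  d9 = d8/5 = 18/5
  d10 = d9/3 = 6/5
  d11 = d3*3 = 12
Walk from origin (0, 0):
  seg 1: down by d6 = 9 → (0, -9)
  seg 2: right by d11 = 12 → (12, -9)
  seg 3: down by d10 = 6/5 → (12, -51/5)
  seg 4: right by d4 = 8/3 → (44/3, -51/5)
  seg 5: down by d1 = 8 → (44/3, -91/5)
  seg 6: left by d7 = 1/3 → (43/3, -91/5)
  seg 7: right by d8 = 18 → (97/3, -91/5)
  seg 8: right by d3 = 4 → (109/3, -91/5)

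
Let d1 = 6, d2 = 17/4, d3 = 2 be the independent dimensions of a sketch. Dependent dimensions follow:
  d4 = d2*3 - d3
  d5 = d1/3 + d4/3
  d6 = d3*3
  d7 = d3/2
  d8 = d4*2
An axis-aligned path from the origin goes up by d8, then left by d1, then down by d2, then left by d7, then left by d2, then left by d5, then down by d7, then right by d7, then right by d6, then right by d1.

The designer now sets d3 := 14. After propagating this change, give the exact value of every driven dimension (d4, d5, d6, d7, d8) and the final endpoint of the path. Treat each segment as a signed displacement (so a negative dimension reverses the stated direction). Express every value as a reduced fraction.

Apply edit: d3 := 14
  d4 = d2*3 - d3 = -5/4
  d5 = d1/3 + d4/3 = 19/12
  d6 = d3*3 = 42
  d7 = d3/2 = 7
  d8 = d4*2 = -5/2
Walk from origin (0, 0):
  seg 1: up by d8 = -5/2 → (0, -5/2)
  seg 2: left by d1 = 6 → (-6, -5/2)
  seg 3: down by d2 = 17/4 → (-6, -27/4)
  seg 4: left by d7 = 7 → (-13, -27/4)
  seg 5: left by d2 = 17/4 → (-69/4, -27/4)
  seg 6: left by d5 = 19/12 → (-113/6, -27/4)
  seg 7: down by d7 = 7 → (-113/6, -55/4)
  seg 8: right by d7 = 7 → (-71/6, -55/4)
  seg 9: right by d6 = 42 → (181/6, -55/4)
  seg 10: right by d1 = 6 → (217/6, -55/4)

d4 = -5/4
d5 = 19/12
d6 = 42
d7 = 7
d8 = -5/2
endpoint = (217/6, -55/4)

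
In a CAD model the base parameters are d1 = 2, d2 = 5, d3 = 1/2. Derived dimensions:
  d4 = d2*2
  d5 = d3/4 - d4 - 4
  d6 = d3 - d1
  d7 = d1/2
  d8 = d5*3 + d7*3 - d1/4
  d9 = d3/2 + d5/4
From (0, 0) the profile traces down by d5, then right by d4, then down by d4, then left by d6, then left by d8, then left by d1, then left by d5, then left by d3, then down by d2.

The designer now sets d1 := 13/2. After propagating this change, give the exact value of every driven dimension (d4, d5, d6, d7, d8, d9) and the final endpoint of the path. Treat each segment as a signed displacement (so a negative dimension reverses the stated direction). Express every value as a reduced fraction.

d4 = 10
d5 = -111/8
d6 = -6
d7 = 13/4
d8 = -67/2
d9 = -103/32
endpoint = (451/8, -9/8)

Apply edit: d1 := 13/2
  d4 = d2*2 = 10
  d5 = d3/4 - d4 - 4 = -111/8
  d6 = d3 - d1 = -6
  d7 = d1/2 = 13/4
  d8 = d5*3 + d7*3 - d1/4 = -67/2
  d9 = d3/2 + d5/4 = -103/32
Walk from origin (0, 0):
  seg 1: down by d5 = -111/8 → (0, 111/8)
  seg 2: right by d4 = 10 → (10, 111/8)
  seg 3: down by d4 = 10 → (10, 31/8)
  seg 4: left by d6 = -6 → (16, 31/8)
  seg 5: left by d8 = -67/2 → (99/2, 31/8)
  seg 6: left by d1 = 13/2 → (43, 31/8)
  seg 7: left by d5 = -111/8 → (455/8, 31/8)
  seg 8: left by d3 = 1/2 → (451/8, 31/8)
  seg 9: down by d2 = 5 → (451/8, -9/8)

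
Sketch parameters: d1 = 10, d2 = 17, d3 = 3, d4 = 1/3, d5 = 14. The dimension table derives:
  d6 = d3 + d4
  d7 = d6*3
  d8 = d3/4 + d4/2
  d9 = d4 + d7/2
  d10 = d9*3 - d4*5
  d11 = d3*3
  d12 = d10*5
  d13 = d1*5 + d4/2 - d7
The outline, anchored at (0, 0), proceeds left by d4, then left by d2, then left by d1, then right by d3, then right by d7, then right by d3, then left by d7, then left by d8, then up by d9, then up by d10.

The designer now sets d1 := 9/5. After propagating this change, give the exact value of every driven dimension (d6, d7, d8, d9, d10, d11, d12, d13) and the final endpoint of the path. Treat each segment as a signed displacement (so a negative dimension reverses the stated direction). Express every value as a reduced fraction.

Apply edit: d1 := 9/5
  d6 = d3 + d4 = 10/3
  d7 = d6*3 = 10
  d8 = d3/4 + d4/2 = 11/12
  d9 = d4 + d7/2 = 16/3
  d10 = d9*3 - d4*5 = 43/3
  d11 = d3*3 = 9
  d12 = d10*5 = 215/3
  d13 = d1*5 + d4/2 - d7 = -5/6
Walk from origin (0, 0):
  seg 1: left by d4 = 1/3 → (-1/3, 0)
  seg 2: left by d2 = 17 → (-52/3, 0)
  seg 3: left by d1 = 9/5 → (-287/15, 0)
  seg 4: right by d3 = 3 → (-242/15, 0)
  seg 5: right by d7 = 10 → (-92/15, 0)
  seg 6: right by d3 = 3 → (-47/15, 0)
  seg 7: left by d7 = 10 → (-197/15, 0)
  seg 8: left by d8 = 11/12 → (-281/20, 0)
  seg 9: up by d9 = 16/3 → (-281/20, 16/3)
  seg 10: up by d10 = 43/3 → (-281/20, 59/3)

d6 = 10/3
d7 = 10
d8 = 11/12
d9 = 16/3
d10 = 43/3
d11 = 9
d12 = 215/3
d13 = -5/6
endpoint = (-281/20, 59/3)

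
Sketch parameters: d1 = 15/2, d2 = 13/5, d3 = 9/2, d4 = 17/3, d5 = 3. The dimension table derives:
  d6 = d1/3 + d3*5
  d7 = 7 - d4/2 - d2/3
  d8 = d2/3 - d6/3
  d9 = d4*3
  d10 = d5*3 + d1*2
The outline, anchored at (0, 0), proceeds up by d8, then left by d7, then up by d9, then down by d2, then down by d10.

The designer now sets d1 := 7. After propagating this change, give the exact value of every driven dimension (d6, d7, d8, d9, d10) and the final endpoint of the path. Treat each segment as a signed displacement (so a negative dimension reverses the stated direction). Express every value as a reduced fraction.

Apply edit: d1 := 7
  d6 = d1/3 + d3*5 = 149/6
  d7 = 7 - d4/2 - d2/3 = 33/10
  d8 = d2/3 - d6/3 = -667/90
  d9 = d4*3 = 17
  d10 = d5*3 + d1*2 = 23
Walk from origin (0, 0):
  seg 1: up by d8 = -667/90 → (0, -667/90)
  seg 2: left by d7 = 33/10 → (-33/10, -667/90)
  seg 3: up by d9 = 17 → (-33/10, 863/90)
  seg 4: down by d2 = 13/5 → (-33/10, 629/90)
  seg 5: down by d10 = 23 → (-33/10, -1441/90)

d6 = 149/6
d7 = 33/10
d8 = -667/90
d9 = 17
d10 = 23
endpoint = (-33/10, -1441/90)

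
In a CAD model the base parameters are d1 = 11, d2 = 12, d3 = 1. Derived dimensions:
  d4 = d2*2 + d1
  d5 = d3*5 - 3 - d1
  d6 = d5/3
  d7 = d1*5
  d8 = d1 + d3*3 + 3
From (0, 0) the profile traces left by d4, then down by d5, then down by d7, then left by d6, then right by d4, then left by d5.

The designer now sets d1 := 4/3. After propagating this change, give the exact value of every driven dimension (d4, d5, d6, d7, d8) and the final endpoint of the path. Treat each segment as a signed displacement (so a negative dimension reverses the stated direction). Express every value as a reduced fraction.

Apply edit: d1 := 4/3
  d4 = d2*2 + d1 = 76/3
  d5 = d3*5 - 3 - d1 = 2/3
  d6 = d5/3 = 2/9
  d7 = d1*5 = 20/3
  d8 = d1 + d3*3 + 3 = 22/3
Walk from origin (0, 0):
  seg 1: left by d4 = 76/3 → (-76/3, 0)
  seg 2: down by d5 = 2/3 → (-76/3, -2/3)
  seg 3: down by d7 = 20/3 → (-76/3, -22/3)
  seg 4: left by d6 = 2/9 → (-230/9, -22/3)
  seg 5: right by d4 = 76/3 → (-2/9, -22/3)
  seg 6: left by d5 = 2/3 → (-8/9, -22/3)

d4 = 76/3
d5 = 2/3
d6 = 2/9
d7 = 20/3
d8 = 22/3
endpoint = (-8/9, -22/3)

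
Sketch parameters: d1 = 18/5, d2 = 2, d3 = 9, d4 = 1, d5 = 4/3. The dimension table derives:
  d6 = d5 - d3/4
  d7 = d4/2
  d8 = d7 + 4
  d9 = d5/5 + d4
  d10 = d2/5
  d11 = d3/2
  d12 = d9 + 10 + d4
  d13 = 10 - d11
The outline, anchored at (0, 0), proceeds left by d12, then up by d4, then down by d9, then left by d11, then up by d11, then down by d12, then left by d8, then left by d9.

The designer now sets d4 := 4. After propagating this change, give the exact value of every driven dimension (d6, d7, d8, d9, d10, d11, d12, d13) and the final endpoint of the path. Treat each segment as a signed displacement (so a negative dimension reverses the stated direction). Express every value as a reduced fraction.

d6 = -11/12
d7 = 2
d8 = 6
d9 = 64/15
d10 = 2/5
d11 = 9/2
d12 = 274/15
d13 = 11/2
endpoint = (-991/30, -421/30)

Apply edit: d4 := 4
  d6 = d5 - d3/4 = -11/12
  d7 = d4/2 = 2
  d8 = d7 + 4 = 6
  d9 = d5/5 + d4 = 64/15
  d10 = d2/5 = 2/5
  d11 = d3/2 = 9/2
  d12 = d9 + 10 + d4 = 274/15
  d13 = 10 - d11 = 11/2
Walk from origin (0, 0):
  seg 1: left by d12 = 274/15 → (-274/15, 0)
  seg 2: up by d4 = 4 → (-274/15, 4)
  seg 3: down by d9 = 64/15 → (-274/15, -4/15)
  seg 4: left by d11 = 9/2 → (-683/30, -4/15)
  seg 5: up by d11 = 9/2 → (-683/30, 127/30)
  seg 6: down by d12 = 274/15 → (-683/30, -421/30)
  seg 7: left by d8 = 6 → (-863/30, -421/30)
  seg 8: left by d9 = 64/15 → (-991/30, -421/30)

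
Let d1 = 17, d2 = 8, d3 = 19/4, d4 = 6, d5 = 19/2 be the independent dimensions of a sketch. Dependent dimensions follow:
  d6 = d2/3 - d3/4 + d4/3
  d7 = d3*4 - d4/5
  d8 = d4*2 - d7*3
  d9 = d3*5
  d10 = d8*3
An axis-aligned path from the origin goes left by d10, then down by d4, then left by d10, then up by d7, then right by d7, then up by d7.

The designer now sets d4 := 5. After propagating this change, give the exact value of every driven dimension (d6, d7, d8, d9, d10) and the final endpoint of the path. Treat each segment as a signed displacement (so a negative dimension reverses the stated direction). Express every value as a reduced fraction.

Apply edit: d4 := 5
  d6 = d2/3 - d3/4 + d4/3 = 151/48
  d7 = d3*4 - d4/5 = 18
  d8 = d4*2 - d7*3 = -44
  d9 = d3*5 = 95/4
  d10 = d8*3 = -132
Walk from origin (0, 0):
  seg 1: left by d10 = -132 → (132, 0)
  seg 2: down by d4 = 5 → (132, -5)
  seg 3: left by d10 = -132 → (264, -5)
  seg 4: up by d7 = 18 → (264, 13)
  seg 5: right by d7 = 18 → (282, 13)
  seg 6: up by d7 = 18 → (282, 31)

d6 = 151/48
d7 = 18
d8 = -44
d9 = 95/4
d10 = -132
endpoint = (282, 31)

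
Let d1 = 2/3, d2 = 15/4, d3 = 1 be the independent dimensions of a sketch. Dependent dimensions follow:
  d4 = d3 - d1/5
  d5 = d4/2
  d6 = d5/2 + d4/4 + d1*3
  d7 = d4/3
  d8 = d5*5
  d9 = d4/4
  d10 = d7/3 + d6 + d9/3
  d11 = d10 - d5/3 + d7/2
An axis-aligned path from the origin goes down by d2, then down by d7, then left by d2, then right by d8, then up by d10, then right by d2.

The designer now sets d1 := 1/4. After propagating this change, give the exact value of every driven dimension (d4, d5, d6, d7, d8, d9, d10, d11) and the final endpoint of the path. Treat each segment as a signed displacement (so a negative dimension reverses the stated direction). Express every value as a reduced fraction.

Apply edit: d1 := 1/4
  d4 = d3 - d1/5 = 19/20
  d5 = d4/2 = 19/40
  d6 = d5/2 + d4/4 + d1*3 = 49/40
  d7 = d4/3 = 19/60
  d8 = d5*5 = 19/8
  d9 = d4/4 = 19/80
  d10 = d7/3 + d6 + d9/3 = 203/144
  d11 = d10 - d5/3 + d7/2 = 203/144
Walk from origin (0, 0):
  seg 1: down by d2 = 15/4 → (0, -15/4)
  seg 2: down by d7 = 19/60 → (0, -61/15)
  seg 3: left by d2 = 15/4 → (-15/4, -61/15)
  seg 4: right by d8 = 19/8 → (-11/8, -61/15)
  seg 5: up by d10 = 203/144 → (-11/8, -1913/720)
  seg 6: right by d2 = 15/4 → (19/8, -1913/720)

d4 = 19/20
d5 = 19/40
d6 = 49/40
d7 = 19/60
d8 = 19/8
d9 = 19/80
d10 = 203/144
d11 = 203/144
endpoint = (19/8, -1913/720)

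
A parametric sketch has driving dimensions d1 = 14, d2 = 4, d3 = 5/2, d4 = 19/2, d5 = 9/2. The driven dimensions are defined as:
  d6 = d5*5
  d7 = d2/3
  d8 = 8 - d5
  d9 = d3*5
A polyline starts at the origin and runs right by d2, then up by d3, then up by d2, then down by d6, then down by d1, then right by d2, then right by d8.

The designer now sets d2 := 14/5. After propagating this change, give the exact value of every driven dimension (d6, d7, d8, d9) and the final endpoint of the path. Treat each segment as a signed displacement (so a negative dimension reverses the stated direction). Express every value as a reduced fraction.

Apply edit: d2 := 14/5
  d6 = d5*5 = 45/2
  d7 = d2/3 = 14/15
  d8 = 8 - d5 = 7/2
  d9 = d3*5 = 25/2
Walk from origin (0, 0):
  seg 1: right by d2 = 14/5 → (14/5, 0)
  seg 2: up by d3 = 5/2 → (14/5, 5/2)
  seg 3: up by d2 = 14/5 → (14/5, 53/10)
  seg 4: down by d6 = 45/2 → (14/5, -86/5)
  seg 5: down by d1 = 14 → (14/5, -156/5)
  seg 6: right by d2 = 14/5 → (28/5, -156/5)
  seg 7: right by d8 = 7/2 → (91/10, -156/5)

d6 = 45/2
d7 = 14/15
d8 = 7/2
d9 = 25/2
endpoint = (91/10, -156/5)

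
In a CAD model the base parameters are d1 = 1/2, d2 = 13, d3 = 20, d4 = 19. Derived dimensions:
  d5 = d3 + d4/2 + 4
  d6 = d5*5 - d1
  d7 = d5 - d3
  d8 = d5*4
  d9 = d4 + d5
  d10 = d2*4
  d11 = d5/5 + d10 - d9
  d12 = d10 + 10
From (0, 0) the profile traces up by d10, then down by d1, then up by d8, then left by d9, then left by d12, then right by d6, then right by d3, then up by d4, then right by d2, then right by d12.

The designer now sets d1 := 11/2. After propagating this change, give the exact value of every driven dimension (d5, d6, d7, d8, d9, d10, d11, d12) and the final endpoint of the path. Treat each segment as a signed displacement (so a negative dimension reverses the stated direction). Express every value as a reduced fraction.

Apply edit: d1 := 11/2
  d5 = d3 + d4/2 + 4 = 67/2
  d6 = d5*5 - d1 = 162
  d7 = d5 - d3 = 27/2
  d8 = d5*4 = 134
  d9 = d4 + d5 = 105/2
  d10 = d2*4 = 52
  d11 = d5/5 + d10 - d9 = 31/5
  d12 = d10 + 10 = 62
Walk from origin (0, 0):
  seg 1: up by d10 = 52 → (0, 52)
  seg 2: down by d1 = 11/2 → (0, 93/2)
  seg 3: up by d8 = 134 → (0, 361/2)
  seg 4: left by d9 = 105/2 → (-105/2, 361/2)
  seg 5: left by d12 = 62 → (-229/2, 361/2)
  seg 6: right by d6 = 162 → (95/2, 361/2)
  seg 7: right by d3 = 20 → (135/2, 361/2)
  seg 8: up by d4 = 19 → (135/2, 399/2)
  seg 9: right by d2 = 13 → (161/2, 399/2)
  seg 10: right by d12 = 62 → (285/2, 399/2)

d5 = 67/2
d6 = 162
d7 = 27/2
d8 = 134
d9 = 105/2
d10 = 52
d11 = 31/5
d12 = 62
endpoint = (285/2, 399/2)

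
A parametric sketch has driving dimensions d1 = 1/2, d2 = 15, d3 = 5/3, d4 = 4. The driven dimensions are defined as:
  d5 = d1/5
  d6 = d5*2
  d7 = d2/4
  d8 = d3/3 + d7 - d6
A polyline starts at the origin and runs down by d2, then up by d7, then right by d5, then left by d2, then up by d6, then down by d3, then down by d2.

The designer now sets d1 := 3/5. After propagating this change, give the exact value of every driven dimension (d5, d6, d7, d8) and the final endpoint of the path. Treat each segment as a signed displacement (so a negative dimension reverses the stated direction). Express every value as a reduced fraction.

Apply edit: d1 := 3/5
  d5 = d1/5 = 3/25
  d6 = d5*2 = 6/25
  d7 = d2/4 = 15/4
  d8 = d3/3 + d7 - d6 = 3659/900
Walk from origin (0, 0):
  seg 1: down by d2 = 15 → (0, -15)
  seg 2: up by d7 = 15/4 → (0, -45/4)
  seg 3: right by d5 = 3/25 → (3/25, -45/4)
  seg 4: left by d2 = 15 → (-372/25, -45/4)
  seg 5: up by d6 = 6/25 → (-372/25, -1101/100)
  seg 6: down by d3 = 5/3 → (-372/25, -3803/300)
  seg 7: down by d2 = 15 → (-372/25, -8303/300)

d5 = 3/25
d6 = 6/25
d7 = 15/4
d8 = 3659/900
endpoint = (-372/25, -8303/300)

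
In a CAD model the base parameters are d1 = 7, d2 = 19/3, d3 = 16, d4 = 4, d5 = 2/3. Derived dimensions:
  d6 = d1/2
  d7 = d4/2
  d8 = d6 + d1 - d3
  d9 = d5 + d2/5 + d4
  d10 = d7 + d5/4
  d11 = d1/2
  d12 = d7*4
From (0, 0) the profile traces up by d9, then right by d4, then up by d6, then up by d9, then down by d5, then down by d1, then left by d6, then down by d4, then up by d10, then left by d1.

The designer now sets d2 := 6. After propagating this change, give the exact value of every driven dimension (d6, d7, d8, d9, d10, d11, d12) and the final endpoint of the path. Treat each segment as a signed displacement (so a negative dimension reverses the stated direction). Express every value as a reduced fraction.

Apply edit: d2 := 6
  d6 = d1/2 = 7/2
  d7 = d4/2 = 2
  d8 = d6 + d1 - d3 = -11/2
  d9 = d5 + d2/5 + d4 = 88/15
  d10 = d7 + d5/4 = 13/6
  d11 = d1/2 = 7/2
  d12 = d7*4 = 8
Walk from origin (0, 0):
  seg 1: up by d9 = 88/15 → (0, 88/15)
  seg 2: right by d4 = 4 → (4, 88/15)
  seg 3: up by d6 = 7/2 → (4, 281/30)
  seg 4: up by d9 = 88/15 → (4, 457/30)
  seg 5: down by d5 = 2/3 → (4, 437/30)
  seg 6: down by d1 = 7 → (4, 227/30)
  seg 7: left by d6 = 7/2 → (1/2, 227/30)
  seg 8: down by d4 = 4 → (1/2, 107/30)
  seg 9: up by d10 = 13/6 → (1/2, 86/15)
  seg 10: left by d1 = 7 → (-13/2, 86/15)

d6 = 7/2
d7 = 2
d8 = -11/2
d9 = 88/15
d10 = 13/6
d11 = 7/2
d12 = 8
endpoint = (-13/2, 86/15)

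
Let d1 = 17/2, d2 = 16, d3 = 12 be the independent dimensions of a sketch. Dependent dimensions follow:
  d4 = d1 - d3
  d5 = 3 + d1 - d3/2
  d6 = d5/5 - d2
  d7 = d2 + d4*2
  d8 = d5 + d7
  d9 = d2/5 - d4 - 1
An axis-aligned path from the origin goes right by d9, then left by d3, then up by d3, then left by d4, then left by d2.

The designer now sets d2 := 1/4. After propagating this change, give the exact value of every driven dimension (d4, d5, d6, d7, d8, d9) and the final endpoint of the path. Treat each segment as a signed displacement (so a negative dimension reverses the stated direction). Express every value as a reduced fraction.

d4 = -7/2
d5 = 11/2
d6 = 17/20
d7 = -27/4
d8 = -5/4
d9 = 51/20
endpoint = (-31/5, 12)

Apply edit: d2 := 1/4
  d4 = d1 - d3 = -7/2
  d5 = 3 + d1 - d3/2 = 11/2
  d6 = d5/5 - d2 = 17/20
  d7 = d2 + d4*2 = -27/4
  d8 = d5 + d7 = -5/4
  d9 = d2/5 - d4 - 1 = 51/20
Walk from origin (0, 0):
  seg 1: right by d9 = 51/20 → (51/20, 0)
  seg 2: left by d3 = 12 → (-189/20, 0)
  seg 3: up by d3 = 12 → (-189/20, 12)
  seg 4: left by d4 = -7/2 → (-119/20, 12)
  seg 5: left by d2 = 1/4 → (-31/5, 12)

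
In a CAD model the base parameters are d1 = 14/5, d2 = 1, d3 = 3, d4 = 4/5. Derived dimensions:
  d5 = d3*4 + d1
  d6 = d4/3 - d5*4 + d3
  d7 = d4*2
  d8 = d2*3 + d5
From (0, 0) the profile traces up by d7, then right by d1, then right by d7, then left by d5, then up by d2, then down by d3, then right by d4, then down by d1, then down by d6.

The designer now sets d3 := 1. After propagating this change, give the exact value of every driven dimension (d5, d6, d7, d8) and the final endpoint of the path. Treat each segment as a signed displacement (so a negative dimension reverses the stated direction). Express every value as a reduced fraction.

d5 = 34/5
d6 = -389/15
d7 = 8/5
d8 = 49/5
endpoint = (-8/5, 371/15)

Apply edit: d3 := 1
  d5 = d3*4 + d1 = 34/5
  d6 = d4/3 - d5*4 + d3 = -389/15
  d7 = d4*2 = 8/5
  d8 = d2*3 + d5 = 49/5
Walk from origin (0, 0):
  seg 1: up by d7 = 8/5 → (0, 8/5)
  seg 2: right by d1 = 14/5 → (14/5, 8/5)
  seg 3: right by d7 = 8/5 → (22/5, 8/5)
  seg 4: left by d5 = 34/5 → (-12/5, 8/5)
  seg 5: up by d2 = 1 → (-12/5, 13/5)
  seg 6: down by d3 = 1 → (-12/5, 8/5)
  seg 7: right by d4 = 4/5 → (-8/5, 8/5)
  seg 8: down by d1 = 14/5 → (-8/5, -6/5)
  seg 9: down by d6 = -389/15 → (-8/5, 371/15)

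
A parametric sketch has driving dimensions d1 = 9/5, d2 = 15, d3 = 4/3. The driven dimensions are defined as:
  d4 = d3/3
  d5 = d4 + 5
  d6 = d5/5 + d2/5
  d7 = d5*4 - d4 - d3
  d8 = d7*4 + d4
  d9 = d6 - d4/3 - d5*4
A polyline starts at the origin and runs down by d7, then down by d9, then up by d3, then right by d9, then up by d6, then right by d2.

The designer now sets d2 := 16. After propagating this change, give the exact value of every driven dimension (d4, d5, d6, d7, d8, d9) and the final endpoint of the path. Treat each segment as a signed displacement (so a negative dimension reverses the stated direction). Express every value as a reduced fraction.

Apply edit: d2 := 16
  d4 = d3/3 = 4/9
  d5 = d4 + 5 = 49/9
  d6 = d5/5 + d2/5 = 193/45
  d7 = d5*4 - d4 - d3 = 20
  d8 = d7*4 + d4 = 724/9
  d9 = d6 - d4/3 - d5*4 = -2381/135
Walk from origin (0, 0):
  seg 1: down by d7 = 20 → (0, -20)
  seg 2: down by d9 = -2381/135 → (0, -319/135)
  seg 3: up by d3 = 4/3 → (0, -139/135)
  seg 4: right by d9 = -2381/135 → (-2381/135, -139/135)
  seg 5: up by d6 = 193/45 → (-2381/135, 88/27)
  seg 6: right by d2 = 16 → (-221/135, 88/27)

d4 = 4/9
d5 = 49/9
d6 = 193/45
d7 = 20
d8 = 724/9
d9 = -2381/135
endpoint = (-221/135, 88/27)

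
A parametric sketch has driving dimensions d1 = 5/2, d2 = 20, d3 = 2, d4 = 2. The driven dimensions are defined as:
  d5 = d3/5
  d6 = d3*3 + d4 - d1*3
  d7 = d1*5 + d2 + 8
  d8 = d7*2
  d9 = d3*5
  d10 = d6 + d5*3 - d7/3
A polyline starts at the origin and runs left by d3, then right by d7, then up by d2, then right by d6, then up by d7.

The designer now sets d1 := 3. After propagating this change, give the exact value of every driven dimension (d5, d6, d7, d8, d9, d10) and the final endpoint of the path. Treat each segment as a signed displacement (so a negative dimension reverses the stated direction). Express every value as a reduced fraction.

Apply edit: d1 := 3
  d5 = d3/5 = 2/5
  d6 = d3*3 + d4 - d1*3 = -1
  d7 = d1*5 + d2 + 8 = 43
  d8 = d7*2 = 86
  d9 = d3*5 = 10
  d10 = d6 + d5*3 - d7/3 = -212/15
Walk from origin (0, 0):
  seg 1: left by d3 = 2 → (-2, 0)
  seg 2: right by d7 = 43 → (41, 0)
  seg 3: up by d2 = 20 → (41, 20)
  seg 4: right by d6 = -1 → (40, 20)
  seg 5: up by d7 = 43 → (40, 63)

d5 = 2/5
d6 = -1
d7 = 43
d8 = 86
d9 = 10
d10 = -212/15
endpoint = (40, 63)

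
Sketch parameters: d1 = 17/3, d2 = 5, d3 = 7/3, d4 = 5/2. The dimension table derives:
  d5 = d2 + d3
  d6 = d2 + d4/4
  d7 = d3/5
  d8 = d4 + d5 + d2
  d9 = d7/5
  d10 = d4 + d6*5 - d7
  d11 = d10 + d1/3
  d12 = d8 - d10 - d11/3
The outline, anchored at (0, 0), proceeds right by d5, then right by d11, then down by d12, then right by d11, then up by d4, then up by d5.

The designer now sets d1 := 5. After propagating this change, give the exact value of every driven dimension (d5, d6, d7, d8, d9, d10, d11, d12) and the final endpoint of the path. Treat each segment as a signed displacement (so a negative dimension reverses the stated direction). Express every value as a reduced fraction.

Apply edit: d1 := 5
  d5 = d2 + d3 = 22/3
  d6 = d2 + d4/4 = 45/8
  d7 = d3/5 = 7/15
  d8 = d4 + d5 + d2 = 89/6
  d9 = d7/5 = 7/75
  d10 = d4 + d6*5 - d7 = 3619/120
  d11 = d10 + d1/3 = 1273/40
  d12 = d8 - d10 - d11/3 = -389/15
Walk from origin (0, 0):
  seg 1: right by d5 = 22/3 → (22/3, 0)
  seg 2: right by d11 = 1273/40 → (4699/120, 0)
  seg 3: down by d12 = -389/15 → (4699/120, 389/15)
  seg 4: right by d11 = 1273/40 → (4259/60, 389/15)
  seg 5: up by d4 = 5/2 → (4259/60, 853/30)
  seg 6: up by d5 = 22/3 → (4259/60, 1073/30)

d5 = 22/3
d6 = 45/8
d7 = 7/15
d8 = 89/6
d9 = 7/75
d10 = 3619/120
d11 = 1273/40
d12 = -389/15
endpoint = (4259/60, 1073/30)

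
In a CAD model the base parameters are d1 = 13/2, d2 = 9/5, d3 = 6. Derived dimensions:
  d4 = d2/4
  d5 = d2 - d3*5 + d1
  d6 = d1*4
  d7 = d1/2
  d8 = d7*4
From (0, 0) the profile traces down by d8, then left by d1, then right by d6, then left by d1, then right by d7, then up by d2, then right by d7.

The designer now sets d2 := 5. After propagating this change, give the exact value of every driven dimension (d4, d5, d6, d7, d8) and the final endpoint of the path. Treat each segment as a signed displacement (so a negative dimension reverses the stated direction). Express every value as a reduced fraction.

d4 = 5/4
d5 = -37/2
d6 = 26
d7 = 13/4
d8 = 13
endpoint = (39/2, -8)

Apply edit: d2 := 5
  d4 = d2/4 = 5/4
  d5 = d2 - d3*5 + d1 = -37/2
  d6 = d1*4 = 26
  d7 = d1/2 = 13/4
  d8 = d7*4 = 13
Walk from origin (0, 0):
  seg 1: down by d8 = 13 → (0, -13)
  seg 2: left by d1 = 13/2 → (-13/2, -13)
  seg 3: right by d6 = 26 → (39/2, -13)
  seg 4: left by d1 = 13/2 → (13, -13)
  seg 5: right by d7 = 13/4 → (65/4, -13)
  seg 6: up by d2 = 5 → (65/4, -8)
  seg 7: right by d7 = 13/4 → (39/2, -8)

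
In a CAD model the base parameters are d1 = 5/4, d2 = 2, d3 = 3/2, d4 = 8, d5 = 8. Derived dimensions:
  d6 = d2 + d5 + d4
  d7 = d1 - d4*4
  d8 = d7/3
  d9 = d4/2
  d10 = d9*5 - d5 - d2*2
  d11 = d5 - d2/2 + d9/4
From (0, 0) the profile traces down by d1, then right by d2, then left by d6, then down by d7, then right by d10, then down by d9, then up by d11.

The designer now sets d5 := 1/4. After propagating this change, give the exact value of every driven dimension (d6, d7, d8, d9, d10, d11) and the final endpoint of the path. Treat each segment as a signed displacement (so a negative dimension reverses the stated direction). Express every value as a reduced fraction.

d6 = 41/4
d7 = -123/4
d8 = -41/4
d9 = 4
d10 = 63/4
d11 = 1/4
endpoint = (15/2, 103/4)

Apply edit: d5 := 1/4
  d6 = d2 + d5 + d4 = 41/4
  d7 = d1 - d4*4 = -123/4
  d8 = d7/3 = -41/4
  d9 = d4/2 = 4
  d10 = d9*5 - d5 - d2*2 = 63/4
  d11 = d5 - d2/2 + d9/4 = 1/4
Walk from origin (0, 0):
  seg 1: down by d1 = 5/4 → (0, -5/4)
  seg 2: right by d2 = 2 → (2, -5/4)
  seg 3: left by d6 = 41/4 → (-33/4, -5/4)
  seg 4: down by d7 = -123/4 → (-33/4, 59/2)
  seg 5: right by d10 = 63/4 → (15/2, 59/2)
  seg 6: down by d9 = 4 → (15/2, 51/2)
  seg 7: up by d11 = 1/4 → (15/2, 103/4)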